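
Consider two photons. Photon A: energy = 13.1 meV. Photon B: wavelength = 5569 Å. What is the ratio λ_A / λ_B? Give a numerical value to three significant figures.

λ_A = 9.464 × 10^-5 m (from energy = 13.1 meV, via λ = hc/E).
λ_B = 5.569 × 10^-7 m (from wavelength = 5569 Å, via λ given directly).
Ratio = 9.464 × 10^-5 / 5.569 × 10^-7 = 170.

170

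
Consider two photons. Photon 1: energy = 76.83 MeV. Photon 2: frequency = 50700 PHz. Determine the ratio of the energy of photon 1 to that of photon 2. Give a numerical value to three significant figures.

E_1 = 1.231 × 10^-11 J (from energy = 76.83 MeV, via E given directly).
E_2 = 3.359 × 10^-14 J (from frequency = 50700 PHz, via E = hf).
Ratio = 1.231 × 10^-11 / 3.359 × 10^-14 = 366.

366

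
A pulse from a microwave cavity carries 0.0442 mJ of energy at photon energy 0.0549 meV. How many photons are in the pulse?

Per-photon energy: E = 8.796 × 10^-24 J (from energy = 0.0549 meV).
N = E_total / E_photon = 4.42 × 10^-5 J / 8.796 × 10^-24 J = 5.03 × 10^18.

5.03 × 10^18 photons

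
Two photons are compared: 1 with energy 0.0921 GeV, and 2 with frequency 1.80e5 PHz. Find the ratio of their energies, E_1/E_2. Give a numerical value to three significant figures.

E_1 = 1.476e-11 J (from energy = 0.0921 GeV, via E given directly).
E_2 = 1.193e-13 J (from frequency = 1.80e5 PHz, via E = hf).
Ratio = 1.476e-11 / 1.193e-13 = 124.

124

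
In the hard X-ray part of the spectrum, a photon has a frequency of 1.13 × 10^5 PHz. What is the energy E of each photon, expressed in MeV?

Take h = 6.62607015 × 10^-34 J·s, 1 eV = 1.602176634 × 10^-19 J.
Convert to SI: f = 1.13 × 10^5 PHz = 1.13 × 10^20 Hz.
The photon relation is E = hf, giving E = 7.487 × 10^-14 J.
Converting to MeV: E = 0.4673 MeV ≈ 0.467 MeV.

0.467 MeV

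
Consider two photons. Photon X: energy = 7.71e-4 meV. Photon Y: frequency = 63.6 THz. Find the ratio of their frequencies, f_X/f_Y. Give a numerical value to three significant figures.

2.93e-6

f_X = 1.864e8 Hz (from energy = 7.71e-4 meV, via f = E/h).
f_Y = 6.360e13 Hz (from frequency = 63.6 THz, via f given directly).
Ratio = 1.864e8 / 6.360e13 = 2.93e-6.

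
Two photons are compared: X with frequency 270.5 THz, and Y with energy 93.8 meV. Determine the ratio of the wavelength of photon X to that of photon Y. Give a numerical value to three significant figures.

λ_X = 1.108e-6 m (from frequency = 270.5 THz, via λ = c/f).
λ_Y = 1.322e-5 m (from energy = 93.8 meV, via λ = hc/E).
Ratio = 1.108e-6 / 1.322e-5 = 0.0838.

0.0838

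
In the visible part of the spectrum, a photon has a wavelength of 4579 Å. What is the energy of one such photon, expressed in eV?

In SI units: λ = 4579 Å = 4.579e-7 m.
Since E = hc/λ for a photon, E = 4.338e-19 J.
Converting to eV: E = 2.708 eV ≈ 2.71 eV.

2.71 eV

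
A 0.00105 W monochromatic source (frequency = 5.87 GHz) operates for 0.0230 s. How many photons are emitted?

Total energy: E_total = P·t = 0.00105 × 0.0230 = 2.415e-5 J.
Per-photon energy: E = 3.890e-24 J.
N = E_total / E_photon = 6.21e18.

6.21e18 photons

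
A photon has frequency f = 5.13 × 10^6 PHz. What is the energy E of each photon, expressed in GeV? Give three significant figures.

Take h = 6.62607015 × 10^-34 J·s, 1 eV = 1.602176634 × 10^-19 J.
First convert: f = 5.13 × 10^6 PHz = 5.13 × 10^21 Hz.
The photon relation is E = hf, giving E = 3.399 × 10^-12 J.
Converting to GeV: E = 0.02122 GeV ≈ 0.0212 GeV.

0.0212 GeV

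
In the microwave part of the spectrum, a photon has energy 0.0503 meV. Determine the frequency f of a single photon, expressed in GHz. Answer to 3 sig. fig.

Convert to SI: E = 0.0503 meV = 8.0589·10^-24 J.
Apply f = E/h: f = 1.216·10^10 Hz.
Converting to GHz: f = 12.16 GHz ≈ 12.2 GHz.

12.2 GHz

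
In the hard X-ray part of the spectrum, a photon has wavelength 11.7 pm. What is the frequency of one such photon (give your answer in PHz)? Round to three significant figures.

Use c = 2.99792458e8 m/s.
In SI units: λ = 11.7 pm = 1.17e-11 m.
Apply f = c/λ: f = 2.562e19 Hz.
Converting to PHz: f = 25620 PHz ≈ 2.56e4 PHz.

2.56e4 PHz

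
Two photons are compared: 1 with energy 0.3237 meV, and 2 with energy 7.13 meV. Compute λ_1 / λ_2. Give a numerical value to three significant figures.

λ_1 = 0.003830 m (from energy = 0.3237 meV, via λ = hc/E).
λ_2 = 1.739e-4 m (from energy = 7.13 meV, via λ = hc/E).
Ratio = 0.003830 / 1.739e-4 = 22.0.

22.0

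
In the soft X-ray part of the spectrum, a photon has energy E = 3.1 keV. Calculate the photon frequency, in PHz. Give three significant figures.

750 PHz

First convert: E = 3.1 keV = 4.9667 × 10^-16 J.
Apply f = E/h: f = 7.496 × 10^17 Hz.
Converting to PHz: f = 749.6 PHz ≈ 750 PHz.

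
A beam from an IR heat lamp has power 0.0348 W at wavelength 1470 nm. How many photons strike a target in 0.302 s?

Total energy: E_total = P·t = 0.0348 × 0.302 = 0.01051 J.
Per-photon energy: E = 1.351e-19 J.
N = E_total / E_photon = 7.78e16.

7.78e16 photons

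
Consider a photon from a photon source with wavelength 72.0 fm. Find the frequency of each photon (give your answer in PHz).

4.16 × 10^6 PHz

Take c = 2.99792458 × 10^8 m/s.
First convert: λ = 72.0 fm = 7.20 × 10^-14 m.
Apply f = c/λ: f = 4.164 × 10^21 Hz.
Converting to PHz: f = 4.164 × 10^6 PHz ≈ 4.16 × 10^6 PHz.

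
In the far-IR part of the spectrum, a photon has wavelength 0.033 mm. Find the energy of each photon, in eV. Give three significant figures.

(h = 6.62607015e-34 J·s, c = 2.99792458e8 m/s, 1 eV = 1.602176634e-19 J.)
First convert: λ = 0.033 mm = 3.3e-5 m.
For a photon E = hc/λ, so E = 6.020e-21 J.
Converting to eV: E = 0.03757 eV ≈ 0.0376 eV.

0.0376 eV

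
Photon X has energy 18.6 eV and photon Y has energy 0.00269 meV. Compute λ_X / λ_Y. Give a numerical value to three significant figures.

1.45 × 10^-7

λ_X = 6.666 × 10^-8 m (from energy = 18.6 eV, via λ = hc/E).
λ_Y = 0.4609 m (from energy = 0.00269 meV, via λ = hc/E).
Ratio = 6.666 × 10^-8 / 0.4609 = 1.45 × 10^-7.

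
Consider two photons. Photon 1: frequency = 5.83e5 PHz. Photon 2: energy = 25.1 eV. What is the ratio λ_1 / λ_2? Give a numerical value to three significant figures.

λ_1 = 5.142e-13 m (from frequency = 5.83e5 PHz, via λ = c/f).
λ_2 = 4.940e-8 m (from energy = 25.1 eV, via λ = hc/E).
Ratio = 5.142e-13 / 4.940e-8 = 1.04e-5.

1.04e-5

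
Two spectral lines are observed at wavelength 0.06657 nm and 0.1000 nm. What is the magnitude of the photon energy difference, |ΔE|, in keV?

Using E = hc/λ: E₁ = 2.9840e-15 J, E₂ = 1.9864e-15 J.
|ΔE| = |2.9840e-15 − 1.9864e-15| = 9.98e-16 J = 6.23 keV.

6.23 keV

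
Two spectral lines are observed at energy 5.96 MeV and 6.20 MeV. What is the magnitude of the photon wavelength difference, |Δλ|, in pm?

8.05e-3 pm

Using λ = hc/E: λ₁ = 2.080e-13 m, λ₂ = 2.000e-13 m.
|Δλ| = |2.080e-13 − 2.000e-13| = 8.05e-15 m = 8.05e-3 pm.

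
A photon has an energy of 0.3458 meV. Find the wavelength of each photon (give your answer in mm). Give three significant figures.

3.59 mm

(h = 6.62607015 × 10^-34 J·s, c = 2.99792458 × 10^8 m/s, 1 eV = 1.602176634 × 10^-19 J.)
First convert: E = 0.3458 meV = 5.5403 × 10^-23 J.
Apply λ = hc/E: λ = 0.003585 m.
Converting to mm: λ = 3.585 mm ≈ 3.59 mm.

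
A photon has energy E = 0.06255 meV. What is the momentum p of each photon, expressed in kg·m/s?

3.34 × 10^-32 kg·m/s

Use c = 2.99792458 × 10^8 m/s, 1 eV = 1.602176634 × 10^-19 J.
Convert to SI: E = 0.06255 meV = 1.0022 × 10^-23 J.
Apply p = E/c: p = 3.343 × 10^-32 kg·m/s.
So p ≈ 3.34 × 10^-32 kg·m/s.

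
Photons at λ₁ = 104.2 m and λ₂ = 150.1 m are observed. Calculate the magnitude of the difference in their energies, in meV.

3.64e-6 meV

Using E = hc/λ: E₁ = 1.9064e-27 J, E₂ = 1.3234e-27 J.
|ΔE| = |1.9064e-27 − 1.3234e-27| = 5.83e-28 J = 3.64e-6 meV.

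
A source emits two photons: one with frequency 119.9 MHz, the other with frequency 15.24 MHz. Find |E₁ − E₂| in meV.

4.33 × 10^-4 meV

Using E = hf: E₁ = 7.9447 × 10^-26 J, E₂ = 1.0098 × 10^-26 J.
|ΔE| = |7.9447 × 10^-26 − 1.0098 × 10^-26| = 6.93 × 10^-26 J = 4.33 × 10^-4 meV.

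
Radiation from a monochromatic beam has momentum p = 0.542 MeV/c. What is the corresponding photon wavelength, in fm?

Take h = 6.62607015 × 10^-34 J·s, c = 2.99792458 × 10^8 m/s, 1 eV = 1.602176634 × 10^-19 J.
In SI units: p = 0.542 MeV/c = 2.8966 × 10^-22 kg·m/s.
The photon relation is λ = h/p, giving λ = 2.288 × 10^-12 m.
Converting to fm: λ = 2288 fm ≈ 2290 fm.

2290 fm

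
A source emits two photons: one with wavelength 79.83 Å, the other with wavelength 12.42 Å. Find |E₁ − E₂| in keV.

0.843 keV

Using E = hc/λ: E₁ = 2.4883 × 10^-17 J, E₂ = 1.5994 × 10^-16 J.
|ΔE| = |2.4883 × 10^-17 − 1.5994 × 10^-16| = 1.35 × 10^-16 J = 0.843 keV.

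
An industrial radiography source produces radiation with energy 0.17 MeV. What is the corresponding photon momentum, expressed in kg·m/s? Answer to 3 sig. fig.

9.09·10^-23 kg·m/s

Use c = 2.99792458·10^8 m/s, 1 eV = 1.602176634·10^-19 J.
Convert to SI: E = 0.17 MeV = 2.7237·10^-14 J.
The photon relation is p = E/c, giving p = 9.085·10^-23 kg·m/s.
So p ≈ 9.09·10^-23 kg·m/s.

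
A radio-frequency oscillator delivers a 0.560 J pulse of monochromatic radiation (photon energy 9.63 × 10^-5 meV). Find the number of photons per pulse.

Per-photon energy: E = 1.543 × 10^-26 J (from energy = 9.63 × 10^-5 meV).
N = E_total / E_photon = 0.560 J / 1.543 × 10^-26 J = 3.63 × 10^25.

3.63 × 10^25 photons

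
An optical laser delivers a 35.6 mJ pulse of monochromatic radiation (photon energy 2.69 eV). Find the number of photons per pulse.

Per-photon energy: E = 4.310e-19 J (from energy = 2.69 eV).
N = E_total / E_photon = 0.0356 J / 4.310e-19 J = 8.26e16.

8.26e16 photons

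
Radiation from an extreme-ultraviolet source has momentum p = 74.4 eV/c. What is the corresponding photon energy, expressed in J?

1.19e-17 J

Use c = 2.99792458e8 m/s, 1 eV = 1.602176634e-19 J.
In SI units: p = 74.4 eV/c = 3.9761e-26 kg·m/s.
Apply E = pc: E = 1.192e-17 J.
So E ≈ 1.19e-17 J.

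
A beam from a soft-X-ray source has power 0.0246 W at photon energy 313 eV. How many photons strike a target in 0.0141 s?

Total energy: E_total = P·t = 0.0246 × 0.0141 = 3.469e-4 J.
Per-photon energy: E = 5.015e-17 J.
N = E_total / E_photon = 6.92e12.

6.92e12 photons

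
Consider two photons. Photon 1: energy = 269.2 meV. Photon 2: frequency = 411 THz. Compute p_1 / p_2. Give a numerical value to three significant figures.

0.158

p_1 = 1.439e-28 kg·m/s (from energy = 269.2 meV, via p = E/c).
p_2 = 9.084e-28 kg·m/s (from frequency = 411 THz, via p = hf/c).
Ratio = 1.439e-28 / 9.084e-28 = 0.158.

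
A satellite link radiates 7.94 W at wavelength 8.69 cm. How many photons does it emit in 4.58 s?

Total energy: E_total = P·t = 7.94 × 4.58 = 36.37 J.
Per-photon energy: E = 2.286 × 10^-24 J.
N = E_total / E_photon = 1.59 × 10^25.

1.59 × 10^25 photons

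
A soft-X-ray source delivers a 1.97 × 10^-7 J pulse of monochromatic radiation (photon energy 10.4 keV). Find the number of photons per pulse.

Per-photon energy: E = 1.666 × 10^-15 J (from energy = 10.4 keV).
N = E_total / E_photon = 1.97 × 10^-7 J / 1.666 × 10^-15 J = 1.18 × 10^8.

1.18 × 10^8 photons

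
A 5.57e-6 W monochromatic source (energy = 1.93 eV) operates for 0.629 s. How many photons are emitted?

Total energy: E_total = P·t = 5.57e-6 × 0.629 = 3.504e-6 J.
Per-photon energy: E = 3.092e-19 J.
N = E_total / E_photon = 1.13e13.

1.13e13 photons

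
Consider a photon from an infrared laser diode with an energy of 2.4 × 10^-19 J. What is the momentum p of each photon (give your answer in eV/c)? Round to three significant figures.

Use c = 2.99792458 × 10^8 m/s, 1 eV = 1.602176634 × 10^-19 J.
Since p = E/c for a photon, p = 8.006 × 10^-28 kg·m/s.
Converting to eV/c: p = 1.498 eV/c ≈ 1.50 eV/c.

1.50 eV/c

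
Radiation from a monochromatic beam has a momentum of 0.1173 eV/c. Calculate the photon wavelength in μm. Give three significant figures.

In SI units: p = 0.1173 eV/c = 6.2688e-29 kg·m/s.
Apply λ = h/p: λ = 1.057e-5 m.
Converting to μm: λ = 10.57 μm ≈ 10.6 μm.

10.6 μm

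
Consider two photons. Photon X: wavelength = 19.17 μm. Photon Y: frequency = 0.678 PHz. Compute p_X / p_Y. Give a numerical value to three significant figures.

p_X = 3.456e-29 kg·m/s (from wavelength = 19.17 μm, via p = h/λ).
p_Y = 1.499e-27 kg·m/s (from frequency = 0.678 PHz, via p = hf/c).
Ratio = 3.456e-29 / 1.499e-27 = 0.0231.

0.0231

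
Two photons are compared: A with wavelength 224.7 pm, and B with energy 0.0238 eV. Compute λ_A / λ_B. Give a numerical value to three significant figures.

λ_A = 2.247 × 10^-10 m (from wavelength = 224.7 pm, via λ given directly).
λ_B = 5.209 × 10^-5 m (from energy = 0.0238 eV, via λ = hc/E).
Ratio = 2.247 × 10^-10 / 5.209 × 10^-5 = 4.31 × 10^-6.

4.31 × 10^-6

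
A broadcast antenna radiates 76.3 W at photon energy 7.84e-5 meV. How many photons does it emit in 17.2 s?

Total energy: E_total = P·t = 76.3 × 17.2 = 1312 J.
Per-photon energy: E = 1.256e-26 J.
N = E_total / E_photon = 1.04e29.

1.04e29 photons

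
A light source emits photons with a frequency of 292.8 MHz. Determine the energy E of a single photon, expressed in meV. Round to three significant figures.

(h = 6.62607015 × 10^-34 J·s, 1 eV = 1.602176634 × 10^-19 J.)
Convert to SI: f = 292.8 MHz = 2.928 × 10^8 Hz.
For a photon E = hf, so E = 1.940 × 10^-25 J.
Converting to meV: E = 0.001211 meV ≈ 1.21 × 10^-3 meV.

1.21 × 10^-3 meV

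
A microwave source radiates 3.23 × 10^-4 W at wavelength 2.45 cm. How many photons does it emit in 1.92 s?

7.65 × 10^19 photons

Total energy: E_total = P·t = 3.23 × 10^-4 × 1.92 = 6.202 × 10^-4 J.
Per-photon energy: E = 8.108 × 10^-24 J.
N = E_total / E_photon = 7.65 × 10^19.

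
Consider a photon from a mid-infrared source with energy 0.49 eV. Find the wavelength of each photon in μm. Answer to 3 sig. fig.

2.53 μm

(h = 6.62607015 × 10^-34 J·s, c = 2.99792458 × 10^8 m/s, 1 eV = 1.602176634 × 10^-19 J.)
Convert to SI: E = 0.49 eV = 7.8507 × 10^-20 J.
Since λ = hc/E for a photon, λ = 2.530 × 10^-6 m.
Converting to μm: λ = 2.530 μm ≈ 2.53 μm.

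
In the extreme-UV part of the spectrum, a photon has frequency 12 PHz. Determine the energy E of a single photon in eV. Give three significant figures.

In SI units: f = 12 PHz = 1.2 × 10^16 Hz.
For a photon E = hf, so E = 7.951 × 10^-18 J.
Converting to eV: E = 49.63 eV ≈ 49.6 eV.

49.6 eV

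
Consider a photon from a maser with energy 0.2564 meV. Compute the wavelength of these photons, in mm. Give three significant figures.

Use h = 6.62607015 × 10^-34 J·s, c = 2.99792458 × 10^8 m/s, 1 eV = 1.602176634 × 10^-19 J.
First convert: E = 0.2564 meV = 4.1080 × 10^-23 J.
The photon relation is λ = hc/E, giving λ = 0.004836 m.
Converting to mm: λ = 4.836 mm ≈ 4.84 mm.

4.84 mm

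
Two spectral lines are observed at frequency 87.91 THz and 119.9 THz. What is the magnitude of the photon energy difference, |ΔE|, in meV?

Using E = hf: E₁ = 5.8250 × 10^-20 J, E₂ = 7.9447 × 10^-20 J.
|ΔE| = |5.8250 × 10^-20 − 7.9447 × 10^-20| = 2.12 × 10^-20 J = 132 meV.

132 meV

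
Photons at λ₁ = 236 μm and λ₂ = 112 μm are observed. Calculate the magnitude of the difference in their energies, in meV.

5.82 meV

Using E = hc/λ: E₁ = 8.417·10^-22 J, E₂ = 1.774·10^-21 J.
|ΔE| = |8.417·10^-22 − 1.774·10^-21| = 9.32·10^-22 J = 5.82 meV.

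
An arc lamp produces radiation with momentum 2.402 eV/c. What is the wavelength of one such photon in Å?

In SI units: p = 2.402 eV/c = 1.2837 × 10^-27 kg·m/s.
Apply λ = h/p: λ = 5.162 × 10^-7 m.
Converting to Å: λ = 5162 Å ≈ 5160 Å.

5160 Å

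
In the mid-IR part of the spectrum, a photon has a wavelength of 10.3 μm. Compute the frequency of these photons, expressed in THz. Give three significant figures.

Use c = 2.99792458 × 10^8 m/s.
Convert to SI: λ = 10.3 μm = 1.03 × 10^-5 m.
For a photon f = c/λ, so f = 2.911 × 10^13 Hz.
Converting to THz: f = 29.11 THz ≈ 29.1 THz.

29.1 THz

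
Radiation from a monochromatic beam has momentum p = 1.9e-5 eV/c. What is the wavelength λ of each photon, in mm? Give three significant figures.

65.3 mm

Use h = 6.62607015e-34 J·s, c = 2.99792458e8 m/s, 1 eV = 1.602176634e-19 J.
In SI units: p = 1.9e-5 eV/c = 1.0154e-32 kg·m/s.
For a photon λ = h/p, so λ = 0.06525 m.
Converting to mm: λ = 65.25 mm ≈ 65.3 mm.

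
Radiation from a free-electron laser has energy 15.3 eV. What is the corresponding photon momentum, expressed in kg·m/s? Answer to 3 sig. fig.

In SI units: E = 15.3 eV = 2.4513e-18 J.
The photon relation is p = E/c, giving p = 8.177e-27 kg·m/s.
So p ≈ 8.18e-27 kg·m/s.

8.18e-27 kg·m/s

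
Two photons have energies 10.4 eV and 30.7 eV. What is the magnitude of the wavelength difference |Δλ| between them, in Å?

Using λ = hc/E: λ₁ = 1.192e-7 m, λ₂ = 4.039e-8 m.
|Δλ| = |1.192e-7 − 4.039e-8| = 7.88e-8 m = 788 Å.

788 Å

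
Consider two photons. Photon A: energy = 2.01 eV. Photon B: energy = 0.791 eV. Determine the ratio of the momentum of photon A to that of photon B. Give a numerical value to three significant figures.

2.54

p_A = 1.074e-27 kg·m/s (from energy = 2.01 eV, via p = E/c).
p_B = 4.227e-28 kg·m/s (from energy = 0.791 eV, via p = E/c).
Ratio = 1.074e-27 / 4.227e-28 = 2.54.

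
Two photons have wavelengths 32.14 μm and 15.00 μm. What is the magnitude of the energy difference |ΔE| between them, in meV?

44.1 meV

Using E = hc/λ: E₁ = 6.1806e-21 J, E₂ = 1.3243e-20 J.
|ΔE| = |6.1806e-21 − 1.3243e-20| = 7.06e-21 J = 44.1 meV.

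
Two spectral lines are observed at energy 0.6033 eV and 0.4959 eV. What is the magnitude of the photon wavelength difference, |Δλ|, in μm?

Using λ = hc/E: λ₁ = 2.0551 × 10^-6 m, λ₂ = 2.5002 × 10^-6 m.
|Δλ| = |2.0551 × 10^-6 − 2.5002 × 10^-6| = 4.45 × 10^-7 m = 0.445 μm.

0.445 μm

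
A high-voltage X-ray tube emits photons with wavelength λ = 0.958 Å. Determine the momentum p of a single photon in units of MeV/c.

(h = 6.62607015 × 10^-34 J·s, c = 2.99792458 × 10^8 m/s, 1 eV = 1.602176634 × 10^-19 J.)
First convert: λ = 0.958 Å = 9.58 × 10^-11 m.
Apply p = h/λ: p = 6.917 × 10^-24 kg·m/s.
Converting to MeV/c: p = 0.01294 MeV/c ≈ 0.0129 MeV/c.

0.0129 MeV/c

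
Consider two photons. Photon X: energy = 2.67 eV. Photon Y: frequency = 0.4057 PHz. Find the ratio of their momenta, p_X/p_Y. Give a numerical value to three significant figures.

1.59

p_X = 1.427 × 10^-27 kg·m/s (from energy = 2.67 eV, via p = E/c).
p_Y = 8.967 × 10^-28 kg·m/s (from frequency = 0.4057 PHz, via p = hf/c).
Ratio = 1.427 × 10^-27 / 8.967 × 10^-28 = 1.59.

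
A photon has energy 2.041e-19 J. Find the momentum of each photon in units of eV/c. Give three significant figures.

Since p = E/c for a photon, p = 6.808e-28 kg·m/s.
Converting to eV/c: p = 1.274 eV/c ≈ 1.27 eV/c.

1.27 eV/c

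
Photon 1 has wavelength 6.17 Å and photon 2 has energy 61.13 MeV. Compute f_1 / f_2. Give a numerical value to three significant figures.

3.29e-5

f_1 = 4.859e17 Hz (from wavelength = 6.17 Å, via f = c/λ).
f_2 = 1.478e22 Hz (from energy = 61.13 MeV, via f = E/h).
Ratio = 4.859e17 / 1.478e22 = 3.29e-5.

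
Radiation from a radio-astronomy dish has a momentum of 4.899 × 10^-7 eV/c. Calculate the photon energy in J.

7.85 × 10^-26 J

Use c = 2.99792458 × 10^8 m/s, 1 eV = 1.602176634 × 10^-19 J.
In SI units: p = 4.899 × 10^-7 eV/c = 2.6182 × 10^-34 kg·m/s.
Apply E = pc: E = 7.849 × 10^-26 J.
So E ≈ 7.85 × 10^-26 J.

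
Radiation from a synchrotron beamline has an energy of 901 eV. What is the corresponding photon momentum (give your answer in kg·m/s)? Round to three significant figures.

4.82e-25 kg·m/s

Take c = 2.99792458e8 m/s, 1 eV = 1.602176634e-19 J.
In SI units: E = 901 eV = 1.4436e-16 J.
The photon relation is p = E/c, giving p = 4.815e-25 kg·m/s.
So p ≈ 4.82e-25 kg·m/s.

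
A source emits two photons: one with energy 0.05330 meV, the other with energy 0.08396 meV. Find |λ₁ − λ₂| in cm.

Using λ = hc/E: λ₁ = 0.023262 m, λ₂ = 0.014767 m.
|Δλ| = |0.023262 − 0.014767| = 0.00849 m = 0.849 cm.

0.849 cm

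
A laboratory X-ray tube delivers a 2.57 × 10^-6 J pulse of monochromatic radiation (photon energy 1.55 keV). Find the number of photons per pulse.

Per-photon energy: E = 2.483 × 10^-16 J (from energy = 1.55 keV).
N = E_total / E_photon = 2.57 × 10^-6 J / 2.483 × 10^-16 J = 1.03 × 10^10.

1.03 × 10^10 photons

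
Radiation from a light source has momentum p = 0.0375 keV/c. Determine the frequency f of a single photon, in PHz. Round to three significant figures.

9.07 PHz

Use h = 6.62607015e-34 J·s, c = 2.99792458e8 m/s, 1 eV = 1.602176634e-19 J.
First convert: p = 0.0375 keV/c = 2.0041e-26 kg·m/s.
Since f = pc/h for a photon, f = 9.067e15 Hz.
Converting to PHz: f = 9.067 PHz ≈ 9.07 PHz.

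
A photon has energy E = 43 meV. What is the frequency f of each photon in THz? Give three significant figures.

10.4 THz

Convert to SI: E = 43 meV = 6.8894e-21 J.
The photon relation is f = E/h, giving f = 1.040e13 Hz.
Converting to THz: f = 10.40 THz ≈ 10.4 THz.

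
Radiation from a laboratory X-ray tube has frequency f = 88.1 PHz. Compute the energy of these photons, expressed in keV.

First convert: f = 88.1 PHz = 8.81 × 10^16 Hz.
For a photon E = hf, so E = 5.838 × 10^-17 J.
Converting to keV: E = 0.3644 keV ≈ 0.364 keV.

0.364 keV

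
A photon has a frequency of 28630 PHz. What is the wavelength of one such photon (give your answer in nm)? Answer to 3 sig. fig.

Take c = 2.99792458e8 m/s.
First convert: f = 28630 PHz = 2.863e19 Hz.
The photon relation is λ = c/f, giving λ = 1.047e-11 m.
Converting to nm: λ = 0.01047 nm ≈ 0.0105 nm.

0.0105 nm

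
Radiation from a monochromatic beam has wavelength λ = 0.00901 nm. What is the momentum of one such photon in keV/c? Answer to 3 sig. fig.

138 keV/c

Take h = 6.62607015e-34 J·s, c = 2.99792458e8 m/s, 1 eV = 1.602176634e-19 J.
First convert: λ = 0.00901 nm = 9.01e-12 m.
The photon relation is p = h/λ, giving p = 7.354e-23 kg·m/s.
Converting to keV/c: p = 137.6 keV/c ≈ 138 keV/c.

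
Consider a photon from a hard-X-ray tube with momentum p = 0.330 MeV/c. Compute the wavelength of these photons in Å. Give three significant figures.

Take h = 6.62607015e-34 J·s, c = 2.99792458e8 m/s, 1 eV = 1.602176634e-19 J.
First convert: p = 0.330 MeV/c = 1.7636e-22 kg·m/s.
The photon relation is λ = h/p, giving λ = 3.757e-12 m.
Converting to Å: λ = 0.03757 Å ≈ 0.0376 Å.

0.0376 Å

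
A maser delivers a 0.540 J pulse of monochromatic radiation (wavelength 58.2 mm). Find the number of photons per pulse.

1.58e23 photons

Per-photon energy: E = 3.413e-24 J (from wavelength = 58.2 mm).
N = E_total / E_photon = 0.540 J / 3.413e-24 J = 1.58e23.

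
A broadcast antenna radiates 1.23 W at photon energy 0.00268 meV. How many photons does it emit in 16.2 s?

4.64 × 10^25 photons

Total energy: E_total = P·t = 1.23 × 16.2 = 19.93 J.
Per-photon energy: E = 4.294 × 10^-25 J.
N = E_total / E_photon = 4.64 × 10^25.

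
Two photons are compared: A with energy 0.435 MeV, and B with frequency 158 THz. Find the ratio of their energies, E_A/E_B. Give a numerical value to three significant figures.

E_A = 6.969 × 10^-14 J (from energy = 0.435 MeV, via E given directly).
E_B = 1.047 × 10^-19 J (from frequency = 158 THz, via E = hf).
Ratio = 6.969 × 10^-14 / 1.047 × 10^-19 = 6.66 × 10^5.

6.66 × 10^5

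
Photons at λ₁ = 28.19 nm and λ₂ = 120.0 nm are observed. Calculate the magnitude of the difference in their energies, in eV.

Using E = hc/λ: E₁ = 7.0466 × 10^-18 J, E₂ = 1.6554 × 10^-18 J.
|ΔE| = |7.0466 × 10^-18 − 1.6554 × 10^-18| = 5.39 × 10^-18 J = 33.6 eV.

33.6 eV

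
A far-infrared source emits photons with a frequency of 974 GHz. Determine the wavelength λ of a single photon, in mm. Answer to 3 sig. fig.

First convert: f = 974 GHz = 9.74·10^11 Hz.
For a photon λ = c/f, so λ = 3.078·10^-4 m.
Converting to mm: λ = 0.3078 mm ≈ 0.308 mm.

0.308 mm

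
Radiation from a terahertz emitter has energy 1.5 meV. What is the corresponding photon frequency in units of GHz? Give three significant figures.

First convert: E = 1.5 meV = 2.4033 × 10^-22 J.
For a photon f = E/h, so f = 3.627 × 10^11 Hz.
Converting to GHz: f = 362.7 GHz ≈ 363 GHz.

363 GHz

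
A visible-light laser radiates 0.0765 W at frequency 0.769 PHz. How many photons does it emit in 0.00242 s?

Total energy: E_total = P·t = 0.0765 × 0.00242 = 1.851·10^-4 J.
Per-photon energy: E = 5.095·10^-19 J.
N = E_total / E_photon = 3.63·10^14.

3.63·10^14 photons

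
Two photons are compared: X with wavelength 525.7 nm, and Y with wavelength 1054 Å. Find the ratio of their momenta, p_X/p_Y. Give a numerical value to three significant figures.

p_X = 1.260e-27 kg·m/s (from wavelength = 525.7 nm, via p = h/λ).
p_Y = 6.287e-27 kg·m/s (from wavelength = 1054 Å, via p = h/λ).
Ratio = 1.260e-27 / 6.287e-27 = 0.200.

0.200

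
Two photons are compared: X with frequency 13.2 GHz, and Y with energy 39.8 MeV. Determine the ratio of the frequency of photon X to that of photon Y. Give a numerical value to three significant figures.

1.37 × 10^-12

f_X = 1.320 × 10^10 Hz (from frequency = 13.2 GHz, via f given directly).
f_Y = 9.624 × 10^21 Hz (from energy = 39.8 MeV, via f = E/h).
Ratio = 1.320 × 10^10 / 9.624 × 10^21 = 1.37 × 10^-12.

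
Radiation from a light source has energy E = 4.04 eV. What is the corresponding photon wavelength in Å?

First convert: E = 4.04 eV = 6.4728e-19 J.
The photon relation is λ = hc/E, giving λ = 3.069e-7 m.
Converting to Å: λ = 3069 Å ≈ 3070 Å.

3070 Å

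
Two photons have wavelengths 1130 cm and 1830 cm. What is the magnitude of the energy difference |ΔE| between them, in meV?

4.20·10^-5 meV

Using E = hc/λ: E₁ = 1.758·10^-26 J, E₂ = 1.085·10^-26 J.
|ΔE| = |1.758·10^-26 − 1.085·10^-26| = 6.72·10^-27 J = 4.20·10^-5 meV.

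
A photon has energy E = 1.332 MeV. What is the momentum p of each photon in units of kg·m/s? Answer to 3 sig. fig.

(c = 2.99792458e8 m/s, 1 eV = 1.602176634e-19 J.)
Convert to SI: E = 1.332 MeV = 2.1341e-13 J.
Apply p = E/c: p = 7.119e-22 kg·m/s.
So p ≈ 7.12e-22 kg·m/s.

7.12e-22 kg·m/s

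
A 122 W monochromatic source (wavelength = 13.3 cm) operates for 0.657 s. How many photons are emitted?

5.37·10^25 photons

Total energy: E_total = P·t = 122 × 0.657 = 80.15 J.
Per-photon energy: E = 1.494·10^-24 J.
N = E_total / E_photon = 5.37·10^25.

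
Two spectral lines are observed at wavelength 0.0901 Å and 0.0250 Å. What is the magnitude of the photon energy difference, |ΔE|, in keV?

Using E = hc/λ: E₁ = 2.205 × 10^-14 J, E₂ = 7.946 × 10^-14 J.
|ΔE| = |2.205 × 10^-14 − 7.946 × 10^-14| = 5.74 × 10^-14 J = 358 keV.

358 keV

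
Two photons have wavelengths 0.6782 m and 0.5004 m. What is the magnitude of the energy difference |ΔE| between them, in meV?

6.50e-4 meV

Using E = hc/λ: E₁ = 2.9290e-25 J, E₂ = 3.9697e-25 J.
|ΔE| = |2.9290e-25 − 3.9697e-25| = 1.04e-25 J = 6.50e-4 meV.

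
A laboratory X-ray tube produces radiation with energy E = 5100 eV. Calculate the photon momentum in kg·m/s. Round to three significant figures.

2.73e-24 kg·m/s

Use c = 2.99792458e8 m/s, 1 eV = 1.602176634e-19 J.
First convert: E = 5100 eV = 8.1711e-16 J.
Apply p = E/c: p = 2.726e-24 kg·m/s.
So p ≈ 2.73e-24 kg·m/s.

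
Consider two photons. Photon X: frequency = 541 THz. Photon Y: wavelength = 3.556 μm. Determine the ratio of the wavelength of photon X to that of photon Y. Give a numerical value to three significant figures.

λ_X = 5.541·10^-7 m (from frequency = 541 THz, via λ = c/f).
λ_Y = 3.556·10^-6 m (from wavelength = 3.556 μm, via λ given directly).
Ratio = 5.541·10^-7 / 3.556·10^-6 = 0.156.

0.156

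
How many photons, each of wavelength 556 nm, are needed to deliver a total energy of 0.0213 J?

5.96e16 photons

Per-photon energy: E = 3.573e-19 J (from wavelength = 556 nm).
N = E_total / E_photon = 0.0213 J / 3.573e-19 J = 5.96e16.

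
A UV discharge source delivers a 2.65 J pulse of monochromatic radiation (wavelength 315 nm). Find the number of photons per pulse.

Per-photon energy: E = 6.306 × 10^-19 J (from wavelength = 315 nm).
N = E_total / E_photon = 2.65 J / 6.306 × 10^-19 J = 4.20 × 10^18.

4.20 × 10^18 photons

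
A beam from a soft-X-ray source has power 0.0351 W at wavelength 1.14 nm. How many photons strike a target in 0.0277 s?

5.58·10^12 photons

Total energy: E_total = P·t = 0.0351 × 0.0277 = 9.723·10^-4 J.
Per-photon energy: E = 1.742·10^-16 J.
N = E_total / E_photon = 5.58·10^12.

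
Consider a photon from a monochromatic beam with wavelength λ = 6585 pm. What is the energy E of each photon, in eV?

188 eV

In SI units: λ = 6585 pm = 6.585e-9 m.
Apply E = hc/λ: E = 3.017e-17 J.
Converting to eV: E = 188.3 eV ≈ 188 eV.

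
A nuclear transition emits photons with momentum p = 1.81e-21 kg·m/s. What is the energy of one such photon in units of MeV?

Apply E = pc: E = 5.426e-13 J.
Converting to MeV: E = 3.387 MeV ≈ 3.39 MeV.

3.39 MeV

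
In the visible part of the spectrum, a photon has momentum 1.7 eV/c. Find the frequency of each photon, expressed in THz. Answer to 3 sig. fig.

Use h = 6.62607015e-34 J·s, c = 2.99792458e8 m/s, 1 eV = 1.602176634e-19 J.
In SI units: p = 1.7 eV/c = 9.0853e-28 kg·m/s.
Apply f = pc/h: f = 4.111e14 Hz.
Converting to THz: f = 411.1 THz ≈ 411 THz.

411 THz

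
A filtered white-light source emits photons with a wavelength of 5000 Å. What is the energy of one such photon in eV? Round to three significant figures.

2.48 eV

Use h = 6.62607015e-34 J·s, c = 2.99792458e8 m/s, 1 eV = 1.602176634e-19 J.
First convert: λ = 5000 Å = 5.0e-7 m.
The photon relation is E = hc/λ, giving E = 3.973e-19 J.
Converting to eV: E = 2.480 eV ≈ 2.48 eV.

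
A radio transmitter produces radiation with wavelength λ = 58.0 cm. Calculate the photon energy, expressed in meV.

First convert: λ = 58.0 cm = 0.580 m.
The photon relation is E = hc/λ, giving E = 3.425e-25 J.
Converting to meV: E = 0.002138 meV ≈ 2.14e-3 meV.

2.14e-3 meV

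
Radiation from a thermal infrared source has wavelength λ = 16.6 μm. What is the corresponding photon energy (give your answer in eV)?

0.0747 eV

Take h = 6.62607015 × 10^-34 J·s, c = 2.99792458 × 10^8 m/s, 1 eV = 1.602176634 × 10^-19 J.
Convert to SI: λ = 16.6 μm = 1.66 × 10^-5 m.
Since E = hc/λ for a photon, E = 1.197 × 10^-20 J.
Converting to eV: E = 0.07469 eV ≈ 0.0747 eV.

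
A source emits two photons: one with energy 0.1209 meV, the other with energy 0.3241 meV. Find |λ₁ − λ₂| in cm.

Using λ = hc/E: λ₁ = 0.010255 m, λ₂ = 0.0038255 m.
|Δλ| = |0.010255 − 0.0038255| = 0.00643 m = 0.643 cm.

0.643 cm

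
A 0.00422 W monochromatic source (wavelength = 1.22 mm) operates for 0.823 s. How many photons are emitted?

Total energy: E_total = P·t = 0.00422 × 0.823 = 0.003473 J.
Per-photon energy: E = 1.628·10^-22 J.
N = E_total / E_photon = 2.13·10^19.

2.13·10^19 photons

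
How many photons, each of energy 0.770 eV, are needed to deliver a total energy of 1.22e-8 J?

9.89e10 photons

Per-photon energy: E = 1.234e-19 J (from energy = 0.770 eV).
N = E_total / E_photon = 1.22e-8 J / 1.234e-19 J = 9.89e10.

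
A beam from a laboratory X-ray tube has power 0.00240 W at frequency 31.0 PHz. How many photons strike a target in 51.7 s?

Total energy: E_total = P·t = 0.00240 × 51.7 = 0.1241 J.
Per-photon energy: E = 2.054·10^-17 J.
N = E_total / E_photon = 6.04·10^15.

6.04·10^15 photons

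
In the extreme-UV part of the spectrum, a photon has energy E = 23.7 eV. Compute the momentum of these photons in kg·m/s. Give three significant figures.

Convert to SI: E = 23.7 eV = 3.7972 × 10^-18 J.
The photon relation is p = E/c, giving p = 1.267 × 10^-26 kg·m/s.
So p ≈ 1.27 × 10^-26 kg·m/s.

1.27 × 10^-26 kg·m/s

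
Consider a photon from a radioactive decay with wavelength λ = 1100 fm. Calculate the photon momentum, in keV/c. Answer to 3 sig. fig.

1130 keV/c

First convert: λ = 1100 fm = 1.1 × 10^-12 m.
Since p = h/λ for a photon, p = 6.024 × 10^-22 kg·m/s.
Converting to keV/c: p = 1127 keV/c ≈ 1130 keV/c.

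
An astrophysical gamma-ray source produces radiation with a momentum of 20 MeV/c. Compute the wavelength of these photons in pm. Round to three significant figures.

Use h = 6.62607015e-34 J·s, c = 2.99792458e8 m/s, 1 eV = 1.602176634e-19 J.
Convert to SI: p = 20 MeV/c = 1.0689e-20 kg·m/s.
For a photon λ = h/p, so λ = 6.199e-14 m.
Converting to pm: λ = 0.06199 pm ≈ 0.0620 pm.

0.0620 pm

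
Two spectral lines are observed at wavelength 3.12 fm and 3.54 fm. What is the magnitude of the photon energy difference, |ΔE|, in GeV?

Using E = hc/λ: E₁ = 6.367e-11 J, E₂ = 5.611e-11 J.
|ΔE| = |6.367e-11 − 5.611e-11| = 7.55e-12 J = 0.0471 GeV.

0.0471 GeV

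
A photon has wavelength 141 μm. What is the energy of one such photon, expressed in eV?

(h = 6.62607015 × 10^-34 J·s, c = 2.99792458 × 10^8 m/s, 1 eV = 1.602176634 × 10^-19 J.)
First convert: λ = 141 μm = 1.41 × 10^-4 m.
Apply E = hc/λ: E = 1.409 × 10^-21 J.
Converting to eV: E = 0.008793 eV ≈ 8.79 × 10^-3 eV.

8.79 × 10^-3 eV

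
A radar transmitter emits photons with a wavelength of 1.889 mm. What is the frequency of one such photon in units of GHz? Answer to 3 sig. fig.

159 GHz

Use c = 2.99792458e8 m/s.
In SI units: λ = 1.889 mm = 0.001889 m.
Since f = c/λ for a photon, f = 1.587e11 Hz.
Converting to GHz: f = 158.7 GHz ≈ 159 GHz.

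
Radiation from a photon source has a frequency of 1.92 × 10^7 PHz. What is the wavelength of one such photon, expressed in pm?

0.0156 pm

Convert to SI: f = 1.92 × 10^7 PHz = 1.92 × 10^22 Hz.
For a photon λ = c/f, so λ = 1.561 × 10^-14 m.
Converting to pm: λ = 0.01561 pm ≈ 0.0156 pm.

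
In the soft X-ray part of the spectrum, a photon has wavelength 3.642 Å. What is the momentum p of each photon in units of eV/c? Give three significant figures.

First convert: λ = 3.642 Å = 3.642e-10 m.
Since p = h/λ for a photon, p = 1.819e-24 kg·m/s.
Converting to eV/c: p = 3404 eV/c ≈ 3400 eV/c.

3400 eV/c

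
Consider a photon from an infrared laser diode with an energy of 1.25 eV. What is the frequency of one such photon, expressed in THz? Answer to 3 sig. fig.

302 THz

Take h = 6.62607015e-34 J·s, 1 eV = 1.602176634e-19 J.
First convert: E = 1.25 eV = 2.0027e-19 J.
For a photon f = E/h, so f = 3.022e14 Hz.
Converting to THz: f = 302.2 THz ≈ 302 THz.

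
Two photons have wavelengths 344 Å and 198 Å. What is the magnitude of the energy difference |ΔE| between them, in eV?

Using E = hc/λ: E₁ = 5.775e-18 J, E₂ = 1.003e-17 J.
|ΔE| = |5.775e-18 − 1.003e-17| = 4.26e-18 J = 26.6 eV.

26.6 eV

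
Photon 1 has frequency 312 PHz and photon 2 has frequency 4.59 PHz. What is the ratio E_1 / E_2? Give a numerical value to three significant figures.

E_1 = 2.067e-16 J (from frequency = 312 PHz, via E = hf).
E_2 = 3.041e-18 J (from frequency = 4.59 PHz, via E = hf).
Ratio = 2.067e-16 / 3.041e-18 = 68.0.

68.0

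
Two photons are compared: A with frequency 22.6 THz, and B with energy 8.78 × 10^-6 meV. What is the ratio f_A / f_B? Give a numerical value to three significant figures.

f_A = 2.260 × 10^13 Hz (from frequency = 22.6 THz, via f given directly).
f_B = 2.123 × 10^6 Hz (from energy = 8.78 × 10^-6 meV, via f = E/h).
Ratio = 2.260 × 10^13 / 2.123 × 10^6 = 1.06 × 10^7.

1.06 × 10^7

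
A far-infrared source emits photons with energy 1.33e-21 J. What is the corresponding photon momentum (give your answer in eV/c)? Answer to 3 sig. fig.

8.30e-3 eV/c

Use c = 2.99792458e8 m/s, 1 eV = 1.602176634e-19 J.
Apply p = E/c: p = 4.436e-30 kg·m/s.
Converting to eV/c: p = 0.008301 eV/c ≈ 8.30e-3 eV/c.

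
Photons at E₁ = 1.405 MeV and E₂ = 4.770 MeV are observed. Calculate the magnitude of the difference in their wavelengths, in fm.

623 fm

Using λ = hc/E: λ₁ = 8.8245e-13 m, λ₂ = 2.5992e-13 m.
|Δλ| = |8.8245e-13 − 2.5992e-13| = 6.23e-13 m = 623 fm.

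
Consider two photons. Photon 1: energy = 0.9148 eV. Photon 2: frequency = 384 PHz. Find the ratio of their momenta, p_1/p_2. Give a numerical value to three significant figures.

5.76e-4

p_1 = 4.889e-28 kg·m/s (from energy = 0.9148 eV, via p = E/c).
p_2 = 8.487e-25 kg·m/s (from frequency = 384 PHz, via p = hf/c).
Ratio = 4.889e-28 / 8.487e-25 = 5.76e-4.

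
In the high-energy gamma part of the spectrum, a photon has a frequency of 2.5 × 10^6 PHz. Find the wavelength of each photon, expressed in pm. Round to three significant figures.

First convert: f = 2.5 × 10^6 PHz = 2.5 × 10^21 Hz.
The photon relation is λ = c/f, giving λ = 1.199 × 10^-13 m.
Converting to pm: λ = 0.1199 pm ≈ 0.120 pm.

0.120 pm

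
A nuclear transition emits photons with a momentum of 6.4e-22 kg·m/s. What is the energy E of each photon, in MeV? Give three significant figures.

Use c = 2.99792458e8 m/s, 1 eV = 1.602176634e-19 J.
Apply E = pc: E = 1.919e-13 J.
Converting to MeV: E = 1.198 MeV ≈ 1.20 MeV.

1.20 MeV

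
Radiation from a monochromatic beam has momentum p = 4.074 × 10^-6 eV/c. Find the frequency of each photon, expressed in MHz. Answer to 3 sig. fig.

In SI units: p = 4.074 × 10^-6 eV/c = 2.1773 × 10^-33 kg·m/s.
For a photon f = pc/h, so f = 9.851 × 10^8 Hz.
Converting to MHz: f = 985.1 MHz ≈ 985 MHz.

985 MHz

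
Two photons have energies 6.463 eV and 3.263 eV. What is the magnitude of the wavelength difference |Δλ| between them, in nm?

Using λ = hc/E: λ₁ = 1.9184 × 10^-7 m, λ₂ = 3.7997 × 10^-7 m.
|Δλ| = |1.9184 × 10^-7 − 3.7997 × 10^-7| = 1.88 × 10^-7 m = 188 nm.

188 nm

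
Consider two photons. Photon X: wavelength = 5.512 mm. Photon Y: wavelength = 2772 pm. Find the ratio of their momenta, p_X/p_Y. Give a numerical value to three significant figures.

p_X = 1.202e-31 kg·m/s (from wavelength = 5.512 mm, via p = h/λ).
p_Y = 2.390e-25 kg·m/s (from wavelength = 2772 pm, via p = h/λ).
Ratio = 1.202e-31 / 2.390e-25 = 5.03e-7.

5.03e-7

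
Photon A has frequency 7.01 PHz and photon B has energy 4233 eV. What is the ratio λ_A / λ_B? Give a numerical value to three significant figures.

λ_A = 4.277 × 10^-8 m (from frequency = 7.01 PHz, via λ = c/f).
λ_B = 2.929 × 10^-10 m (from energy = 4233 eV, via λ = hc/E).
Ratio = 4.277 × 10^-8 / 2.929 × 10^-10 = 146.

146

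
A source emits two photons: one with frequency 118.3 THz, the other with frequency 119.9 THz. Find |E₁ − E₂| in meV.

Using E = hf: E₁ = 7.8386e-20 J, E₂ = 7.9447e-20 J.
|ΔE| = |7.8386e-20 − 7.9447e-20| = 1.06e-21 J = 6.62 meV.

6.62 meV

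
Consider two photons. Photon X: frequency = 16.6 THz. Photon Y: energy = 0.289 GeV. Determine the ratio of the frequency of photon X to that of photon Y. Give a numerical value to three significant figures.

2.38e-10

f_X = 1.660e13 Hz (from frequency = 16.6 THz, via f given directly).
f_Y = 6.988e22 Hz (from energy = 0.289 GeV, via f = E/h).
Ratio = 1.660e13 / 6.988e22 = 2.38e-10.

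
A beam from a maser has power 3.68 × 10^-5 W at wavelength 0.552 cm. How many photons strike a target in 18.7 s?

1.91 × 10^19 photons

Total energy: E_total = P·t = 3.68 × 10^-5 × 18.7 = 6.882 × 10^-4 J.
Per-photon energy: E = 3.599 × 10^-23 J.
N = E_total / E_photon = 1.91 × 10^19.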